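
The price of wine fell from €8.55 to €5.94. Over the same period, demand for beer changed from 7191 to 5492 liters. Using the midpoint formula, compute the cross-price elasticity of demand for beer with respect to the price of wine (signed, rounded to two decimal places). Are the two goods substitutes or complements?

%ΔQ_{beer} = (5492 − 7191)/avg = -1699/6341.5 = -0.267917…
%ΔP_{wine} = (5.94 − 8.55)/avg = -2.61/7.245 = -0.360248…
E_cross = (-1699/6341.5) / (-2.61/7.245) = 0.7437…
E_cross > 0 ⇒ the goods are substitutes.

0.74; substitutes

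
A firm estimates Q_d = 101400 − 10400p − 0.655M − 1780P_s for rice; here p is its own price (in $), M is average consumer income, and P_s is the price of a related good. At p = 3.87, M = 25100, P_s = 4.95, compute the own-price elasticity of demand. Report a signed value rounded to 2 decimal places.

At the given values, Q_d = 101400 − 10400(3.87) − 0.655(25100) − 1780(4.95) = 35900.5.
∂Q_d/∂p = −10400.
E = (-10400) × (3.87/35900.5) = -1.1210…

-1.12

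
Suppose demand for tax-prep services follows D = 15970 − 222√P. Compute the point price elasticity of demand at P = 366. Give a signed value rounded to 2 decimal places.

-0.18

dD/dP = −222/(2√P) = -5.80206. At P = 366, D = 11722.9.
Ed = (dD/dP)·(P/D) = (-5.80206) × (366/11722.9) = -0.1811…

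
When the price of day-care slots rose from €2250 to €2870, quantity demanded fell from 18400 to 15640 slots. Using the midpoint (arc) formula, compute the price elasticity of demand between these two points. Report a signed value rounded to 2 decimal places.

%ΔQ = (15640 − 18400) / [(18400 + 15640)/2] = -2760/17020 = -0.162162…
%ΔP = (2870 − 2250) / [(2250 + 2870)/2] = 620/2560 = 0.242187…
Arc Ed = %ΔQ / %ΔP = (-2760/17020) / (620/2560) = -0.6695…

-0.67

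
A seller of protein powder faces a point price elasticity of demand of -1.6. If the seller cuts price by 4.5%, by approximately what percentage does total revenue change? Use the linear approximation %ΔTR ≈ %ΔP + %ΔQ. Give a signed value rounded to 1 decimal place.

+2.7%

%ΔQ ≈ Ed × %ΔP = (-1.6) × (-4.5%) = +7.2000%
%ΔTR ≈ %ΔP + %ΔQ = (-4.5%) + (+7.2000%) = +2.7000%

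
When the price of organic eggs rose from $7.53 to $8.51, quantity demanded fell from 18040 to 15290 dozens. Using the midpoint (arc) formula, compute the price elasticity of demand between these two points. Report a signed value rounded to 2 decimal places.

-1.35

%ΔQ = (15290 − 18040) / [(18040 + 15290)/2] = -2750/16665 = -0.165016…
%ΔP = (8.51 − 7.53) / [(7.53 + 8.51)/2] = 0.98/8.02 = 0.122194…
Arc Ed = %ΔQ / %ΔP = (-2750/16665) / (0.98/8.02) = -1.3504…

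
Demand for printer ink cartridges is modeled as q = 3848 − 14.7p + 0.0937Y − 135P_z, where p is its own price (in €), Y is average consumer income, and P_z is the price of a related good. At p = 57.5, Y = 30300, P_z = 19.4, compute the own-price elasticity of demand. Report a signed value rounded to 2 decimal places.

-0.26

At the given values, q = 3848 − 14.7(57.5) + 0.0937(30300) − 135(19.4) = 3222.86.
∂q/∂p = −14.7.
E = (-14.7) × (57.5/3222.86) = -0.2622…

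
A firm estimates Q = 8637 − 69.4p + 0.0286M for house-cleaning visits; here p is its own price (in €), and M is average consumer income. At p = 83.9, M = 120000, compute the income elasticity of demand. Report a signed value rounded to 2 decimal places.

At the given values, Q = 8637 − 69.4(83.9) + 0.0286(120000) = 6246.34.
∂Q/∂M = 0.0286.
E = (0.0286) × (120000/6246.34) = 0.5494…

0.55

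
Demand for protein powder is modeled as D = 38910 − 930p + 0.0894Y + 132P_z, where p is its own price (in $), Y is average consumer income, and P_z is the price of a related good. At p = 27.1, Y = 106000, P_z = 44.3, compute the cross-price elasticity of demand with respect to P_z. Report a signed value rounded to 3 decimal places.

0.201

At the given values, D = 38910 − 930(27.1) + 0.0894(106000) + 132(44.3) = 29031.
∂D/∂P_z = 132.
E = (132) × (44.3/29031) = 0.20142…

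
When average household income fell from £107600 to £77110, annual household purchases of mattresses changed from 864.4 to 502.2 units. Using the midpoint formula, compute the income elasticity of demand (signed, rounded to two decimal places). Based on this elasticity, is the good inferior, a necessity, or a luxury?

%ΔQ = (502.2 − 864.4)/[( 864.4 + 502.2)/2] = -362.2/683.3 = -0.530074…
%ΔIncome = (77110 − 107600)/[( 107600 + 77110)/2] = -30490/92355 = -0.330139…
E_income = (-362.2/683.3) / (-30490/92355) = 1.6056…
E_income > 1 ⇒ normal good, luxury.

1.61; luxury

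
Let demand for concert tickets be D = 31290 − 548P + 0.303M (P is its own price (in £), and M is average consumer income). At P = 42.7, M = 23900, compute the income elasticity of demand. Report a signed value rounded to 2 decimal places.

At the given values, D = 31290 − 548(42.7) + 0.303(23900) = 15132.1.
∂D/∂M = 0.303.
E = (0.303) × (23900/15132.1) = 0.4785…

0.48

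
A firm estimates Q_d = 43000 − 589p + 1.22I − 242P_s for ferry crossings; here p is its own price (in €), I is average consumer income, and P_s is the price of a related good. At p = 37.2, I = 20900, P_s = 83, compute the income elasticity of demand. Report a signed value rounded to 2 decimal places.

At the given values, Q_d = 43000 − 589(37.2) + 1.22(20900) − 242(83) = 26501.2.
∂Q_d/∂I = 1.22.
E = (1.22) × (20900/26501.2) = 0.9621…

0.96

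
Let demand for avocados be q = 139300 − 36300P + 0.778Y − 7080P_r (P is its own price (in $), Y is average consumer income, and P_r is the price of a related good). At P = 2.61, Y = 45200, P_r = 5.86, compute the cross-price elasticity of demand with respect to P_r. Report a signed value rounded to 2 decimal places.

At the given values, q = 139300 − 36300(2.61) + 0.778(45200) − 7080(5.86) = 38233.8.
∂q/∂P_r = -7080.
E = (-7080) × (5.86/38233.8) = -1.0851…

-1.09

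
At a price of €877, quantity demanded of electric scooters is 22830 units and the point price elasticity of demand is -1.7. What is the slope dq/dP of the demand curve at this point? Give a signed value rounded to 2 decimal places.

Ed = (dq/dP)·(P/q) ⇒ dq/dP = Ed·q/P = (-1.7)·22830/877 = -44.2542…

-44.25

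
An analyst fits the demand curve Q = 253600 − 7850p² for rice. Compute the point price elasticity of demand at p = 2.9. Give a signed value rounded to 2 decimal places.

dQ/dp = −2·7850·p = -45530. At p = 2.9, Q = 187581.5.
Ed = (dQ/dp)·(p/Q) = (-45530) × (2.9/187581.5) = -0.7038…

-0.70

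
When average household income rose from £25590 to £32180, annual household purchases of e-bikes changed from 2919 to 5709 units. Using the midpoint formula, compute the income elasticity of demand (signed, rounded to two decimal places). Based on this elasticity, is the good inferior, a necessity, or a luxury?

2.83; luxury

%ΔQ = (5709 − 2919)/[( 2919 + 5709)/2] = 2790/4314 = 0.646731…
%ΔIncome = (32180 − 25590)/[( 25590 + 32180)/2] = 6590/28885 = 0.228146…
E_income = (2790/4314) / (6590/28885) = 2.8347…
E_income > 1 ⇒ normal good, luxury.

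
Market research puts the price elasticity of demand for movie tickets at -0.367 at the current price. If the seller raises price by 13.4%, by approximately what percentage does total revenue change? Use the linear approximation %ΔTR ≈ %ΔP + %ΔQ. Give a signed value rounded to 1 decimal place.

+8.5%

%ΔQ ≈ Ed × %ΔP = (-0.367) × (+13.4%) = -4.9178%
%ΔTR ≈ %ΔP + %ΔQ = (+13.4%) + (-4.9178%) = +8.4822%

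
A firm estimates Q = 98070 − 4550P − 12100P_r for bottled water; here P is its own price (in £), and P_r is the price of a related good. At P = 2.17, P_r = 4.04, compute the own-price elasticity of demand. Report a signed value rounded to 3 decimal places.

At the given values, Q = 98070 − 4550(2.17) − 12100(4.04) = 39312.5.
∂Q/∂P = −4550.
E = (-4550) × (2.17/39312.5) = -0.25115…

-0.251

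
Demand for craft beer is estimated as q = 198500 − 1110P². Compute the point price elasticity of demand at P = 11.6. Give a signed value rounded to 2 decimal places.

dq/dP = −2·1110·P = -25752. At P = 11.6, q = 49138.4.
Ed = (dq/dP)·(P/q) = (-25752) × (11.6/49138.4) = -6.0792…

-6.08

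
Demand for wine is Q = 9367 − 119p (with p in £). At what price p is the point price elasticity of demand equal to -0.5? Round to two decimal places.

Ed = −119p/(9367 − 119p). Set this equal to -0.5:
119p = 0.5·(9367 − 119p) ⇒ 119p(1 + 0.5) = 0.5·9367
p = 0.5·9367 / (119·1.5) = 26.2380…

26.24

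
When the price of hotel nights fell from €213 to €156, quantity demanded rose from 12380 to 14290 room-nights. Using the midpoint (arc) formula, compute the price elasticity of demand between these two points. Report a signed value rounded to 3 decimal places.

%ΔQ = (14290 − 12380) / [(12380 + 14290)/2] = 1910/13335 = 0.143232…
%ΔP = (156 − 213) / [(213 + 156)/2] = -57/184.5 = -0.308943…
Arc Ed = %ΔQ / %ΔP = (1910/13335) / (-57/184.5) = -0.46361…

-0.464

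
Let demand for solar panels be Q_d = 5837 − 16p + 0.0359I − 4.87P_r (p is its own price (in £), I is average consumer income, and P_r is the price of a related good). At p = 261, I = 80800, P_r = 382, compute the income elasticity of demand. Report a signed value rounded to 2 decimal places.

At the given values, Q_d = 5837 − 16(261) + 0.0359(80800) − 4.87(382) = 2701.38.
∂Q_d/∂I = 0.0359.
E = (0.0359) × (80800/2701.38) = 1.0737…

1.07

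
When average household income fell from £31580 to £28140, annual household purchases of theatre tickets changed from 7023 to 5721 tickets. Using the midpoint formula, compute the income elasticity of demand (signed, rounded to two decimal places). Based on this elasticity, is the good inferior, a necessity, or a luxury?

%ΔQ = (5721 − 7023)/[( 7023 + 5721)/2] = -1302/6372 = -0.204331…
%ΔIncome = (28140 − 31580)/[( 31580 + 28140)/2] = -3440/29860 = -0.115204…
E_income = (-1302/6372) / (-3440/29860) = 1.7736…
E_income > 1 ⇒ normal good, luxury.

1.77; luxury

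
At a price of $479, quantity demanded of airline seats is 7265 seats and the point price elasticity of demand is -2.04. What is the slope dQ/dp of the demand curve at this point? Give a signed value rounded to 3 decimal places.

Ed = (dQ/dp)·(p/Q) ⇒ dQ/dp = Ed·Q/p = (-2.04)·7265/479 = -30.94070…

-30.941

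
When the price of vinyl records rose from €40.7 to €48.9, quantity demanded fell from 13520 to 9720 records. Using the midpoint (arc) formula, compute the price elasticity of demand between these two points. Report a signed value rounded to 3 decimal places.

%ΔQ = (9720 − 13520) / [(13520 + 9720)/2] = -3800/11620 = -0.327022…
%ΔP = (48.9 − 40.7) / [(40.7 + 48.9)/2] = 8.2/44.8 = 0.183035…
Arc Ed = %ΔQ / %ΔP = (-3800/11620) / (8.2/44.8) = -1.78665…

-1.787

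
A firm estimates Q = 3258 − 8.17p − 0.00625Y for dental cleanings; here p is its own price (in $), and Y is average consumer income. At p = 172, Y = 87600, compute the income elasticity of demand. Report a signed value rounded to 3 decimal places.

-0.419

At the given values, Q = 3258 − 8.17(172) − 0.00625(87600) = 1305.26.
∂Q/∂Y = -0.00625.
E = (-0.00625) × (87600/1305.26) = -0.41945…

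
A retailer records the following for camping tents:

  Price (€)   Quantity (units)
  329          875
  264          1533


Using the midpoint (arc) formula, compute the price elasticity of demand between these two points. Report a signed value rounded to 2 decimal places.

-2.49

%ΔQ = (1533 − 875) / [(875 + 1533)/2] = 658/1204 = 0.546511…
%ΔP = (264 − 329) / [(329 + 264)/2] = -65/296.5 = -0.219224…
Arc Ed = %ΔQ / %ΔP = (658/1204) / (-65/296.5) = -2.4929…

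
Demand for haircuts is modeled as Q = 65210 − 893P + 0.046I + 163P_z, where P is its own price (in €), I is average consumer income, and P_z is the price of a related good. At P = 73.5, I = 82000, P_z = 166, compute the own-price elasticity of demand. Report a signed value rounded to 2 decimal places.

-2.16

At the given values, Q = 65210 − 893(73.5) + 0.046(82000) + 163(166) = 30404.5.
∂Q/∂P = −893.
E = (-893) × (73.5/30404.5) = -2.1587…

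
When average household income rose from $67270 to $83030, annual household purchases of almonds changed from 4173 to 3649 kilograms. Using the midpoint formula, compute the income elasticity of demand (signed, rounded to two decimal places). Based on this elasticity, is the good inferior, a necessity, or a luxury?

-0.64; inferior

%ΔQ = (3649 − 4173)/[( 4173 + 3649)/2] = -524/3911 = -0.133981…
%ΔIncome = (83030 − 67270)/[( 67270 + 83030)/2] = 15760/75150 = 0.209713…
E_income = (-524/3911) / (15760/75150) = -0.6388…
E_income < 0 ⇒ inferior good.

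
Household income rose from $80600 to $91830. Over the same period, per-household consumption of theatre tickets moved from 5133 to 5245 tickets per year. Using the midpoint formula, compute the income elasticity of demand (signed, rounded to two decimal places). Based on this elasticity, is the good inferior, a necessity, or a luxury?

0.17; necessity

%ΔQ = (5245 − 5133)/[( 5133 + 5245)/2] = 112/5189 = 0.021584…
%ΔIncome = (91830 − 80600)/[( 80600 + 91830)/2] = 11230/86215 = 0.130255…
E_income = (112/5189) / (11230/86215) = 0.1657…
0 < E_income < 1 ⇒ normal good, necessity.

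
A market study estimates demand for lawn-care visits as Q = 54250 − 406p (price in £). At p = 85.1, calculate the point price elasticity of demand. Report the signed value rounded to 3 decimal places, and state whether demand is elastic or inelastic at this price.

dQ/dp = −406. At p = 85.1, Q = 54250 − 406(85.1) = 19699.4.
Ed = (dQ/dp)·(p/Q) = −406 × (85.1/19699.4) = -1.75389…
|Ed| = 1.754 > 1, so demand is elastic.

-1.754; elastic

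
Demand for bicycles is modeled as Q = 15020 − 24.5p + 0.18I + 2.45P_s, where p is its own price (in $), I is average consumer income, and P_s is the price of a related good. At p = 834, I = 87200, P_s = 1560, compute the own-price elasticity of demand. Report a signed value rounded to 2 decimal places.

-1.45

At the given values, Q = 15020 − 24.5(834) + 0.18(87200) + 2.45(1560) = 14105.
∂Q/∂p = −24.5.
E = (-24.5) × (834/14105) = -1.4486…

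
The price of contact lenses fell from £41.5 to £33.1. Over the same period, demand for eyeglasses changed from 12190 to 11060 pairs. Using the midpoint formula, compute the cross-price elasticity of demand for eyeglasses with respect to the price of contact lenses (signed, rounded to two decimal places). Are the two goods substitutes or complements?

%ΔQ_{eyeglasses} = (11060 − 12190)/avg = -1130/11625 = -0.097204…
%ΔP_{contact lenses} = (33.1 − 41.5)/avg = -8.4/37.3 = -0.225201…
E_cross = (-1130/11625) / (-8.4/37.3) = 0.4316…
E_cross > 0 ⇒ the goods are substitutes.

0.43; substitutes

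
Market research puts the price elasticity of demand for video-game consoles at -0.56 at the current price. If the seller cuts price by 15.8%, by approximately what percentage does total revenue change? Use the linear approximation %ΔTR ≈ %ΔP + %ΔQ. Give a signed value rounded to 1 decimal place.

%ΔQ ≈ Ed × %ΔP = (-0.56) × (-15.8%) = +8.8480%
%ΔTR ≈ %ΔP + %ΔQ = (-15.8%) + (+8.8480%) = -6.9520%

-7.0%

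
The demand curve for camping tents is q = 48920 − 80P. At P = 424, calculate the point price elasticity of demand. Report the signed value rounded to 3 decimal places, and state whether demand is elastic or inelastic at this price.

dq/dP = −80. At P = 424, q = 48920 − 80(424) = 15000.
Ed = (dq/dP)·(P/q) = −80 × (424/15000) = -2.26133…
|Ed| = 2.261 > 1, so demand is elastic.

-2.261; elastic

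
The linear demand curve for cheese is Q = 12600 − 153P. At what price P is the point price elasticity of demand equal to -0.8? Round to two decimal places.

Ed = −153P/(12600 − 153P). Set this equal to -0.8:
153P = 0.8·(12600 − 153P) ⇒ 153P(1 + 0.8) = 0.8·12600
P = 0.8·12600 / (153·1.8) = 36.6013…

36.60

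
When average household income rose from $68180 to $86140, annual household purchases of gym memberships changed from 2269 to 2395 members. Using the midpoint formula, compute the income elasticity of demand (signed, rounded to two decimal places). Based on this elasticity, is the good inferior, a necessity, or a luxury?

0.23; necessity

%ΔQ = (2395 − 2269)/[( 2269 + 2395)/2] = 126/2332 = 0.054030…
%ΔIncome = (86140 − 68180)/[( 68180 + 86140)/2] = 17960/77160 = 0.232763…
E_income = (126/2332) / (17960/77160) = 0.2321…
0 < E_income < 1 ⇒ normal good, necessity.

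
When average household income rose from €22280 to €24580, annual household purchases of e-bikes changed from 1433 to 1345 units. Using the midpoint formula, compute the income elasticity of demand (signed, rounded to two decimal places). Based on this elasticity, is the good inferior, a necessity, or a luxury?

-0.65; inferior

%ΔQ = (1345 − 1433)/[( 1433 + 1345)/2] = -88/1389 = -0.063354…
%ΔIncome = (24580 − 22280)/[( 22280 + 24580)/2] = 2300/23430 = 0.098164…
E_income = (-88/1389) / (2300/23430) = -0.6453…
E_income < 0 ⇒ inferior good.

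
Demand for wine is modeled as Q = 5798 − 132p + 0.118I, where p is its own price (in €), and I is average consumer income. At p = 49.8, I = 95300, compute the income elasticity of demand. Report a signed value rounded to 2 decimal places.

At the given values, Q = 5798 − 132(49.8) + 0.118(95300) = 10469.8.
∂Q/∂I = 0.118.
E = (0.118) × (95300/10469.8) = 1.0740…

1.07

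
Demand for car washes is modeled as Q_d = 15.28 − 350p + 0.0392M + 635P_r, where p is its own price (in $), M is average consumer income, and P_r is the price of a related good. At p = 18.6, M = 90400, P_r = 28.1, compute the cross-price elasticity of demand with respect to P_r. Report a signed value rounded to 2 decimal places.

At the given values, Q_d = 15.28 − 350(18.6) + 0.0392(90400) + 635(28.1) = 14892.46.
∂Q_d/∂P_r = 635.
E = (635) × (28.1/14892.46) = 1.1981…

1.20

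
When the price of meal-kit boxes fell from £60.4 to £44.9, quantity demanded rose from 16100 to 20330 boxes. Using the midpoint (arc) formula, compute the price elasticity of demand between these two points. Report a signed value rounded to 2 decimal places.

%ΔQ = (20330 − 16100) / [(16100 + 20330)/2] = 4230/18215 = 0.232226…
%ΔP = (44.9 − 60.4) / [(60.4 + 44.9)/2] = -15.5/52.65 = -0.294396…
Arc Ed = %ΔQ / %ΔP = (4230/18215) / (-15.5/52.65) = -0.7888…

-0.79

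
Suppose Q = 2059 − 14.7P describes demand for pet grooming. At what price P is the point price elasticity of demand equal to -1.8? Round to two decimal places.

90.04

Ed = −14.7P/(2059 − 14.7P). Set this equal to -1.8:
14.7P = 1.8·(2059 − 14.7P) ⇒ 14.7P(1 + 1.8) = 1.8·2059
P = 1.8·2059 / (14.7·2.8) = 90.0437…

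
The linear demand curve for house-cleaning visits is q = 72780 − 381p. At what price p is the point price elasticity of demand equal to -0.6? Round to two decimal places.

Ed = −381p/(72780 − 381p). Set this equal to -0.6:
381p = 0.6·(72780 − 381p) ⇒ 381p(1 + 0.6) = 0.6·72780
p = 0.6·72780 / (381·1.6) = 71.6338…

71.63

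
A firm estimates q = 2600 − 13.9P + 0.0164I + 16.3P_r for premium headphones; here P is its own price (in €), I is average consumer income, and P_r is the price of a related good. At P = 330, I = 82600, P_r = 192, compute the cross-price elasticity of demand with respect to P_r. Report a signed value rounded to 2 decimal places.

At the given values, q = 2600 − 13.9(330) + 0.0164(82600) + 16.3(192) = 2497.24.
∂q/∂P_r = 16.3.
E = (16.3) × (192/2497.24) = 1.2532…

1.25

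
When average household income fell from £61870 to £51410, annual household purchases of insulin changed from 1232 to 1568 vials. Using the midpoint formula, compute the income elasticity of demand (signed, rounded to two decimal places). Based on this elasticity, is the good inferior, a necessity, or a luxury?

-1.30; inferior

%ΔQ = (1568 − 1232)/[( 1232 + 1568)/2] = 336/1400 = 0.24
%ΔIncome = (51410 − 61870)/[( 61870 + 51410)/2] = -10460/56640 = -0.184675…
E_income = (336/1400) / (-10460/56640) = -1.2995…
E_income < 0 ⇒ inferior good.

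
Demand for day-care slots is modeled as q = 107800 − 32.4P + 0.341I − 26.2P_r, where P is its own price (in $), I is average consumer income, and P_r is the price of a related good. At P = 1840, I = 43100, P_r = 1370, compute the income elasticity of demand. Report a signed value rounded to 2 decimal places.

0.54

At the given values, q = 107800 − 32.4(1840) + 0.341(43100) − 26.2(1370) = 26987.1.
∂q/∂I = 0.341.
E = (0.341) × (43100/26987.1) = 0.5445…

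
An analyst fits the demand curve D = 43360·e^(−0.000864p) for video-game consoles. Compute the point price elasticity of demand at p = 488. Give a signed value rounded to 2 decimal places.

dD/dp = −0.000864·D = -24.5748. At p = 488, D = 28443.1.
Ed = (dD/dp)·(p/D) = (-24.5748) × (488/28443.1) = -0.4216…

-0.42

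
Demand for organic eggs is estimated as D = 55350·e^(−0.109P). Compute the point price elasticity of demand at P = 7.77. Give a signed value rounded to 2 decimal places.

dD/dP = −0.109·D = -2586.59. At P = 7.77, D = 23730.2.
Ed = (dD/dP)·(P/D) = (-2586.59) × (7.77/23730.2) = -0.8469…

-0.85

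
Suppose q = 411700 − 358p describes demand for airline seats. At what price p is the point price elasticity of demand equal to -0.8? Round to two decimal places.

511.11

Ed = −358p/(411700 − 358p). Set this equal to -0.8:
358p = 0.8·(411700 − 358p) ⇒ 358p(1 + 0.8) = 0.8·411700
p = 0.8·411700 / (358·1.8) = 511.1111…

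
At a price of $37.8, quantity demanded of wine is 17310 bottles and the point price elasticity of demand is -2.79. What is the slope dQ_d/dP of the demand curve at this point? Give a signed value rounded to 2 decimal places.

-1277.64

Ed = (dQ_d/dP)·(P/Q_d) ⇒ dQ_d/dP = Ed·Q_d/P = (-2.79)·17310/37.8 = -1277.6428…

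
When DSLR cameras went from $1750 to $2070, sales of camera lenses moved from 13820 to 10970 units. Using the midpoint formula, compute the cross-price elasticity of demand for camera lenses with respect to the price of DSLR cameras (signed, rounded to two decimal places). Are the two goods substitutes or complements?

%ΔQ_{camera lenses} = (10970 − 13820)/avg = -2850/12395 = -0.229931…
%ΔP_{DSLR cameras} = (2070 − 1750)/avg = 320/1910 = 0.167539…
E_cross = (-2850/12395) / (320/1910) = -1.3724…
E_cross < 0 ⇒ the goods are complements.

-1.37; complements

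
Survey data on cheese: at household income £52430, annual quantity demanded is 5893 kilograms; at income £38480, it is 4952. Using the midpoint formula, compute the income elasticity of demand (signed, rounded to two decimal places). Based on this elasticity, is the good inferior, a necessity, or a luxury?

%ΔQ = (4952 − 5893)/[( 5893 + 4952)/2] = -941/5422.5 = -0.173536…
%ΔIncome = (38480 − 52430)/[( 52430 + 38480)/2] = -13950/45455 = -0.306896…
E_income = (-941/5422.5) / (-13950/45455) = 0.5654…
0 < E_income < 1 ⇒ normal good, necessity.

0.57; necessity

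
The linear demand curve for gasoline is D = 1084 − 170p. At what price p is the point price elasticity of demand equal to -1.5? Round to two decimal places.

Ed = −170p/(1084 − 170p). Set this equal to -1.5:
170p = 1.5·(1084 − 170p) ⇒ 170p(1 + 1.5) = 1.5·1084
p = 1.5·1084 / (170·2.5) = 3.8258…

3.83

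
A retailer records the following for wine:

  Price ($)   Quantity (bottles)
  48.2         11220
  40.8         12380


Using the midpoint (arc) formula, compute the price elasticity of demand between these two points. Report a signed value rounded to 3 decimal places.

-0.591

%ΔQ = (12380 − 11220) / [(11220 + 12380)/2] = 1160/11800 = 0.098305…
%ΔP = (40.8 − 48.2) / [(48.2 + 40.8)/2] = -7.4/44.5 = -0.166292…
Arc Ed = %ΔQ / %ΔP = (1160/11800) / (-7.4/44.5) = -0.59115…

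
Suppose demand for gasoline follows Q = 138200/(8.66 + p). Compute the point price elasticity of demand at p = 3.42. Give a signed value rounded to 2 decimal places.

dQ/dp = −138200/(8.66 + p)² = -947.053. At p = 3.42, Q = 11440.4.
Ed = (dQ/dp)·(p/Q) = (-947.053) × (3.42/11440.4) = -0.2831…

-0.28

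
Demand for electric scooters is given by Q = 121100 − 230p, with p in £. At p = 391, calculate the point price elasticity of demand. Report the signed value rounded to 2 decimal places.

-2.89

dQ/dp = −230. At p = 391, Q = 121100 − 230(391) = 31170.
Ed = (dQ/dp)·(p/Q) = −230 × (391/31170) = -2.8851…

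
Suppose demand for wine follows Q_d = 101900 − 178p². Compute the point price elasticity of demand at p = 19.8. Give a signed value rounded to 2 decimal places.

dQ_d/dp = −2·178·p = -7048.8. At p = 19.8, Q_d = 32116.88.
Ed = (dQ_d/dp)·(p/Q_d) = (-7048.8) × (19.8/32116.88) = -4.3455…

-4.35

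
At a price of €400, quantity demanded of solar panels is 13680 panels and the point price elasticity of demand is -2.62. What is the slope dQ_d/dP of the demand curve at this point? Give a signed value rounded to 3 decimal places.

-89.604

Ed = (dQ_d/dP)·(P/Q_d) ⇒ dQ_d/dP = Ed·Q_d/P = (-2.62)·13680/400 = -89.604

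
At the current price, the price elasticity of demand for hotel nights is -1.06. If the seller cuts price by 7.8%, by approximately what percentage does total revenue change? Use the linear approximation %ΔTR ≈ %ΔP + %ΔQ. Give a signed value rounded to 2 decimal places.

+0.47%

%ΔQ ≈ Ed × %ΔP = (-1.06) × (-7.8%) = +8.2680%
%ΔTR ≈ %ΔP + %ΔQ = (-7.8%) + (+8.2680%) = +0.4680%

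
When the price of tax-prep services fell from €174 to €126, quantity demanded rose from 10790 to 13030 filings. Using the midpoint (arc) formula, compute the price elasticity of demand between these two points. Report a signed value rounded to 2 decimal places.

%ΔQ = (13030 − 10790) / [(10790 + 13030)/2] = 2240/11910 = 0.188077…
%ΔP = (126 − 174) / [(174 + 126)/2] = -48/150 = -0.32
Arc Ed = %ΔQ / %ΔP = (2240/11910) / (-48/150) = -0.5877…

-0.59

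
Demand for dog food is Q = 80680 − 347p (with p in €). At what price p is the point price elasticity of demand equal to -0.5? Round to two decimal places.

Ed = −347p/(80680 − 347p). Set this equal to -0.5:
347p = 0.5·(80680 − 347p) ⇒ 347p(1 + 0.5) = 0.5·80680
p = 0.5·80680 / (347·1.5) = 77.5024…

77.50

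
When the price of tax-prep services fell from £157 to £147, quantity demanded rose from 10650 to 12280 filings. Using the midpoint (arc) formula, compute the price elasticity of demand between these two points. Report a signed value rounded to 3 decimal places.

-2.161

%ΔQ = (12280 − 10650) / [(10650 + 12280)/2] = 1630/11465 = 0.142171…
%ΔP = (147 − 157) / [(157 + 147)/2] = -10/152 = -0.065789…
Arc Ed = %ΔQ / %ΔP = (1630/11465) / (-10/152) = -2.16101…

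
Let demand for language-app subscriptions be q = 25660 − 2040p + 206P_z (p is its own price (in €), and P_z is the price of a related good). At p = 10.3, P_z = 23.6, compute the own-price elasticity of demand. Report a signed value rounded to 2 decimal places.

At the given values, q = 25660 − 2040(10.3) + 206(23.6) = 9509.6.
∂q/∂p = −2040.
E = (-2040) × (10.3/9509.6) = -2.2095…

-2.21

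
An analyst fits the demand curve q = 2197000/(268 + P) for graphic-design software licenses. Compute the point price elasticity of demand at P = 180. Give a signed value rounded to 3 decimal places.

dq/dP = −2197000/(268 + P)² = -10.9465. At P = 180, q = 4904.02.
Ed = (dq/dP)·(P/q) = (-10.9465) × (180/4904.02) = -0.40178…

-0.402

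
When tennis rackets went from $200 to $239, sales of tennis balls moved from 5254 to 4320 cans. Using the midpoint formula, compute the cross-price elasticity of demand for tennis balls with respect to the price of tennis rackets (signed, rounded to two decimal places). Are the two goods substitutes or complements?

%ΔQ_{tennis balls} = (4320 − 5254)/avg = -934/4787 = -0.195111…
%ΔP_{tennis rackets} = (239 − 200)/avg = 39/219.5 = 0.177676…
E_cross = (-934/4787) / (39/219.5) = -1.0981…
E_cross < 0 ⇒ the goods are complements.

-1.10; complements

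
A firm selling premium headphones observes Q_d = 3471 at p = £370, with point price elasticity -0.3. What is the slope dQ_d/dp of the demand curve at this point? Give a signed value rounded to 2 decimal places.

-2.81

Ed = (dQ_d/dp)·(p/Q_d) ⇒ dQ_d/dp = Ed·Q_d/p = (-0.3)·3471/370 = -2.8143…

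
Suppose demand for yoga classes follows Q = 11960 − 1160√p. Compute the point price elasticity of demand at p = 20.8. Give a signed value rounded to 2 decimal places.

-0.40

dQ/dp = −1160/(2√p) = -127.173. At p = 20.8, Q = 6669.59.
Ed = (dQ/dp)·(p/Q) = (-127.173) × (20.8/6669.59) = -0.3966…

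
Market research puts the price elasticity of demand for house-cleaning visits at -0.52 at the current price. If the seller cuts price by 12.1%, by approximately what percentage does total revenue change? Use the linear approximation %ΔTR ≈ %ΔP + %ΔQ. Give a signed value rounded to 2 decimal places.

-5.81%

%ΔQ ≈ Ed × %ΔP = (-0.52) × (-12.1%) = +6.2920%
%ΔTR ≈ %ΔP + %ΔQ = (-12.1%) + (+6.2920%) = -5.8080%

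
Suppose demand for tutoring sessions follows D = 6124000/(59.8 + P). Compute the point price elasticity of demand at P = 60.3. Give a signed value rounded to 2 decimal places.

dD/dP = −6124000/(59.8 + P)² = -424.57. At P = 60.3, D = 50990.8.
Ed = (dD/dP)·(P/D) = (-424.57) × (60.3/50990.8) = -0.5020…

-0.50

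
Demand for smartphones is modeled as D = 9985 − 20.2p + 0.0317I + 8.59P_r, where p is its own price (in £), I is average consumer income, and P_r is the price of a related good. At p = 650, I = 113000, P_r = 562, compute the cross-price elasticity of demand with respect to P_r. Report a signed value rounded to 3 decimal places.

0.917

At the given values, D = 9985 − 20.2(650) + 0.0317(113000) + 8.59(562) = 5264.68.
∂D/∂P_r = 8.59.
E = (8.59) × (562/5264.68) = 0.91697…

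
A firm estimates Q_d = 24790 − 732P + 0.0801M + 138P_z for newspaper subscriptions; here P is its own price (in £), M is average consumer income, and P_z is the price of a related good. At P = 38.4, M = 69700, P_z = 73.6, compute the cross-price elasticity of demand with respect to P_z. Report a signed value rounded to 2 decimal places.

At the given values, Q_d = 24790 − 732(38.4) + 0.0801(69700) + 138(73.6) = 12420.97.
∂Q_d/∂P_z = 138.
E = (138) × (73.6/12420.97) = 0.8177…

0.82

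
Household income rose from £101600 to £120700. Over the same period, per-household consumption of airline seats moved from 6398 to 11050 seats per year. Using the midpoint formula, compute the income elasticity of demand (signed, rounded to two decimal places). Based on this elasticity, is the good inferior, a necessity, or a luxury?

3.10; luxury

%ΔQ = (11050 − 6398)/[( 6398 + 11050)/2] = 4652/8724 = 0.533241…
%ΔIncome = (120700 − 101600)/[( 101600 + 120700)/2] = 19100/111150 = 0.171839…
E_income = (4652/8724) / (19100/111150) = 3.1031…
E_income > 1 ⇒ normal good, luxury.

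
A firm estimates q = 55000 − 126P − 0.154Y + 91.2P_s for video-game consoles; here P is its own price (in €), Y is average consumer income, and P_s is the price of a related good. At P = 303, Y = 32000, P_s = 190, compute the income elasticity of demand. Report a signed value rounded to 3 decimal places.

-0.169

At the given values, q = 55000 − 126(303) − 0.154(32000) + 91.2(190) = 29222.
∂q/∂Y = -0.154.
E = (-0.154) × (32000/29222) = -0.16864…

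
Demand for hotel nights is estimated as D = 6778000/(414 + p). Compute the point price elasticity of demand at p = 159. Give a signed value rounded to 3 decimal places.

-0.277

dD/dp = −6778000/(414 + p)² = -20.6439. At p = 159, D = 11829.
Ed = (dD/dp)·(p/D) = (-20.6439) × (159/11829) = -0.27748…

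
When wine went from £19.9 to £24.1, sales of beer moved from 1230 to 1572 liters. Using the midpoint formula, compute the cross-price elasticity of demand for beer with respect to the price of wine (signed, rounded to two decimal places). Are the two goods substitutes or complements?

1.28; substitutes

%ΔQ_{beer} = (1572 − 1230)/avg = 342/1401 = 0.244111…
%ΔP_{wine} = (24.1 − 19.9)/avg = 4.2/22 = 0.190909…
E_cross = (342/1401) / (4.2/22) = 1.2786…
E_cross > 0 ⇒ the goods are substitutes.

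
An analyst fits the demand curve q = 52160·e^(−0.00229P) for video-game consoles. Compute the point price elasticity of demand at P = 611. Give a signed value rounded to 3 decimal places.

dq/dP = −0.00229·q = -29.479. At P = 611, q = 12872.9.
Ed = (dq/dP)·(P/q) = (-29.479) × (611/12872.9) = -1.39919

-1.399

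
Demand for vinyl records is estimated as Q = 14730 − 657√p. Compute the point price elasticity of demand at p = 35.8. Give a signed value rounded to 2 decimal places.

-0.18

dQ/dp = −657/(2√p) = -54.9027. At p = 35.8, Q = 10799.
Ed = (dQ/dp)·(p/Q) = (-54.9027) × (35.8/10799) = -0.1820…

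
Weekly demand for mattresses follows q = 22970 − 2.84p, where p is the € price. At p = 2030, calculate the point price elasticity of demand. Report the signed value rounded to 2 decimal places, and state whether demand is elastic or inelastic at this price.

dq/dp = −2.84. At p = 2030, q = 22970 − 2.84(2030) = 17204.8.
Ed = (dq/dp)·(p/q) = −2.84 × (2030/17204.8) = -0.3350…
|Ed| = 0.34 < 1, so demand is inelastic.

-0.34; inelastic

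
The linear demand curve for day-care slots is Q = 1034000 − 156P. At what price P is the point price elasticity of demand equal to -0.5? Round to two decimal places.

2209.40

Ed = −156P/(1034000 − 156P). Set this equal to -0.5:
156P = 0.5·(1034000 − 156P) ⇒ 156P(1 + 0.5) = 0.5·1034000
P = 0.5·1034000 / (156·1.5) = 2209.4017…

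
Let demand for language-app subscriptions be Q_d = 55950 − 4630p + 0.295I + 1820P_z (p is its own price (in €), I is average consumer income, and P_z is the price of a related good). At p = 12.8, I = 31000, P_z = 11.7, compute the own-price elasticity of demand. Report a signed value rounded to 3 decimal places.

-2.185

At the given values, Q_d = 55950 − 4630(12.8) + 0.295(31000) + 1820(11.7) = 27125.
∂Q_d/∂p = −4630.
E = (-4630) × (12.8/27125) = -2.18484…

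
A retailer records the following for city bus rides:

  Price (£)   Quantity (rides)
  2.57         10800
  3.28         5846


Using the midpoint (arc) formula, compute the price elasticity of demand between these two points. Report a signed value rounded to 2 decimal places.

-2.45

%ΔQ = (5846 − 10800) / [(10800 + 5846)/2] = -4954/8323 = -0.595218…
%ΔP = (3.28 − 2.57) / [(2.57 + 3.28)/2] = 0.71/2.925 = 0.242735…
Arc Ed = %ΔQ / %ΔP = (-4954/8323) / (0.71/2.925) = -2.4521…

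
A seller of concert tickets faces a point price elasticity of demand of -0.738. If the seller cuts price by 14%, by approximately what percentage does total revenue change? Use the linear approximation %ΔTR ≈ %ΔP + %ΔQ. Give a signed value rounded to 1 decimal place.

-3.7%

%ΔQ ≈ Ed × %ΔP = (-0.738) × (-14%) = +10.3320%
%ΔTR ≈ %ΔP + %ΔQ = (-14%) + (+10.3320%) = -3.6680%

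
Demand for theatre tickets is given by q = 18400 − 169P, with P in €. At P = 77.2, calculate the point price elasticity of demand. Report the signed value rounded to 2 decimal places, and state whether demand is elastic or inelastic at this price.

dq/dP = −169. At P = 77.2, q = 18400 − 169(77.2) = 5353.2.
Ed = (dq/dP)·(P/q) = −169 × (77.2/5353.2) = -2.4371…
|Ed| = 2.44 > 1, so demand is elastic.

-2.44; elastic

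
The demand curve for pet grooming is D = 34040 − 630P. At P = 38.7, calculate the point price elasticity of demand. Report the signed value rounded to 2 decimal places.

-2.52

dD/dP = −630. At P = 38.7, D = 34040 − 630(38.7) = 9659.
Ed = (dD/dP)·(P/D) = −630 × (38.7/9659) = -2.5241…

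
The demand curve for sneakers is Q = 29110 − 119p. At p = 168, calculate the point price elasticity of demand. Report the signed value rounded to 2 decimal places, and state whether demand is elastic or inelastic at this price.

-2.19; elastic

dQ/dp = −119. At p = 168, Q = 29110 − 119(168) = 9118.
Ed = (dQ/dp)·(p/Q) = −119 × (168/9118) = -2.1925…
|Ed| = 2.19 > 1, so demand is elastic.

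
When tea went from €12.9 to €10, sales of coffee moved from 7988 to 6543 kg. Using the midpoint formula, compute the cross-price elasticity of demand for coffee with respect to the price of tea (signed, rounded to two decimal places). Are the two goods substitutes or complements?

%ΔQ_{coffee} = (6543 − 7988)/avg = -1445/7265.5 = -0.198885…
%ΔP_{tea} = (10 − 12.9)/avg = -2.9/11.45 = -0.253275…
E_cross = (-1445/7265.5) / (-2.9/11.45) = 0.7852…
E_cross > 0 ⇒ the goods are substitutes.

0.79; substitutes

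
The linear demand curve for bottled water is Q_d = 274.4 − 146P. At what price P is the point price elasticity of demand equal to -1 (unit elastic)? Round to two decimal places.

Ed = −146P/(274.4 − 146P). Set this equal to -1:
146P = 1·(274.4 − 146P) ⇒ 146P(1 + 1) = 1·274.4
P = 1·274.4 / (146·2) = 0.9397…

0.94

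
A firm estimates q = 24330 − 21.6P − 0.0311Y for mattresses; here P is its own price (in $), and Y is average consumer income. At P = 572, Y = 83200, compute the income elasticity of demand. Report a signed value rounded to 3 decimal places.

At the given values, q = 24330 − 21.6(572) − 0.0311(83200) = 9387.28.
∂q/∂Y = -0.0311.
E = (-0.0311) × (83200/9387.28) = -0.27564…

-0.276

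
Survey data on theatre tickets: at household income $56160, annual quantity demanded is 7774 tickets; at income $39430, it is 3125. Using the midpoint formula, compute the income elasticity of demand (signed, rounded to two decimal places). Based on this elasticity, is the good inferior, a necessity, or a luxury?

2.44; luxury

%ΔQ = (3125 − 7774)/[( 7774 + 3125)/2] = -4649/5449.5 = -0.853105…
%ΔIncome = (39430 − 56160)/[( 56160 + 39430)/2] = -16730/47795 = -0.350036…
E_income = (-4649/5449.5) / (-16730/47795) = 2.4371…
E_income > 1 ⇒ normal good, luxury.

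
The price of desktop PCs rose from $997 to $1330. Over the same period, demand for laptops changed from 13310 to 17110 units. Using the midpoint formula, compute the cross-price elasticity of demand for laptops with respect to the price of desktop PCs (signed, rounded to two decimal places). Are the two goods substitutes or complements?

0.87; substitutes

%ΔQ_{laptops} = (17110 − 13310)/avg = 3800/15210 = 0.249835…
%ΔP_{desktop PCs} = (1330 − 997)/avg = 333/1163.5 = 0.286205…
E_cross = (3800/15210) / (333/1163.5) = 0.8729…
E_cross > 0 ⇒ the goods are substitutes.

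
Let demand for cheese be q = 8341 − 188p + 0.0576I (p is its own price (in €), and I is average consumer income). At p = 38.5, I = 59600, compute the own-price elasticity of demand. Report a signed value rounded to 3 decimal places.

-1.596

At the given values, q = 8341 − 188(38.5) + 0.0576(59600) = 4535.96.
∂q/∂p = −188.
E = (-188) × (38.5/4535.96) = -1.59569…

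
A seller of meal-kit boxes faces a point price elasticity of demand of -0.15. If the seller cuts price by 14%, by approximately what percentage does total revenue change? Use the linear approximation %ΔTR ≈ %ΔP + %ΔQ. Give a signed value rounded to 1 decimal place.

%ΔQ ≈ Ed × %ΔP = (-0.15) × (-14%) = +2.1000%
%ΔTR ≈ %ΔP + %ΔQ = (-14%) + (+2.1000%) = -11.9000%

-11.9%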